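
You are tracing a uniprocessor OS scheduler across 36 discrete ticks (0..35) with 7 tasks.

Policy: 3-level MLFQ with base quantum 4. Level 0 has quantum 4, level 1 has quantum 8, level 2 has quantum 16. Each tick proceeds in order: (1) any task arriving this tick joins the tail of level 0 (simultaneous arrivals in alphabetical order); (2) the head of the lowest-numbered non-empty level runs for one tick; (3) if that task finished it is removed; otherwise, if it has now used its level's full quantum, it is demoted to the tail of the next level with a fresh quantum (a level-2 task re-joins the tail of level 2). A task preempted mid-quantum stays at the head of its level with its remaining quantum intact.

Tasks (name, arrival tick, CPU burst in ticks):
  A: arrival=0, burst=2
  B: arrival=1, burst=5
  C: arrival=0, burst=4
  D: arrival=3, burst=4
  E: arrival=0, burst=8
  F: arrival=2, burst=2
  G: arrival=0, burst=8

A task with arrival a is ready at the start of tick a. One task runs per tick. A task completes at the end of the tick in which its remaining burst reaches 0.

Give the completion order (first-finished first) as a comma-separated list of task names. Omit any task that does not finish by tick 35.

completion order = A, C, F, D, E, G, B

t=0: L0/L1/L2 = ACEG/-/- → run A
t=1: L0/L1/L2 = ACEGB/-/- → run A
t=2: L0/L1/L2 = CEGBF/-/- → run C
t=3: L0/L1/L2 = CEGBFD/-/- → run C
t=4: L0/L1/L2 = CEGBFD/-/- → run C
t=5: L0/L1/L2 = CEGBFD/-/- → run C
t=6: L0/L1/L2 = EGBFD/-/- → run E
t=7: L0/L1/L2 = EGBFD/-/- → run E
t=8: L0/L1/L2 = EGBFD/-/- → run E
t=9: L0/L1/L2 = EGBFD/-/- → run E
t=10: L0/L1/L2 = GBFD/E/- → run G
t=11: L0/L1/L2 = GBFD/E/- → run G
t=12: L0/L1/L2 = GBFD/E/- → run G
t=13: L0/L1/L2 = GBFD/E/- → run G
t=14: L0/L1/L2 = BFD/EG/- → run B
t=15: L0/L1/L2 = BFD/EG/- → run B
t=16: L0/L1/L2 = BFD/EG/- → run B
t=17: L0/L1/L2 = BFD/EG/- → run B
t=18: L0/L1/L2 = FD/EGB/- → run F
t=19: L0/L1/L2 = FD/EGB/- → run F
t=20: L0/L1/L2 = D/EGB/- → run D
t=21: L0/L1/L2 = D/EGB/- → run D
t=22: L0/L1/L2 = D/EGB/- → run D
t=23: L0/L1/L2 = D/EGB/- → run D
t=24: L0/L1/L2 = -/EGB/- → run E
t=25: L0/L1/L2 = -/EGB/- → run E
t=26: L0/L1/L2 = -/EGB/- → run E
t=27: L0/L1/L2 = -/EGB/- → run E
t=28: L0/L1/L2 = -/GB/- → run G
t=29: L0/L1/L2 = -/GB/- → run G
t=30: L0/L1/L2 = -/GB/- → run G
t=31: L0/L1/L2 = -/GB/- → run G
t=32: L0/L1/L2 = -/B/- → run B
t=33: (idle)
t=34: (idle)
t=35: (idle)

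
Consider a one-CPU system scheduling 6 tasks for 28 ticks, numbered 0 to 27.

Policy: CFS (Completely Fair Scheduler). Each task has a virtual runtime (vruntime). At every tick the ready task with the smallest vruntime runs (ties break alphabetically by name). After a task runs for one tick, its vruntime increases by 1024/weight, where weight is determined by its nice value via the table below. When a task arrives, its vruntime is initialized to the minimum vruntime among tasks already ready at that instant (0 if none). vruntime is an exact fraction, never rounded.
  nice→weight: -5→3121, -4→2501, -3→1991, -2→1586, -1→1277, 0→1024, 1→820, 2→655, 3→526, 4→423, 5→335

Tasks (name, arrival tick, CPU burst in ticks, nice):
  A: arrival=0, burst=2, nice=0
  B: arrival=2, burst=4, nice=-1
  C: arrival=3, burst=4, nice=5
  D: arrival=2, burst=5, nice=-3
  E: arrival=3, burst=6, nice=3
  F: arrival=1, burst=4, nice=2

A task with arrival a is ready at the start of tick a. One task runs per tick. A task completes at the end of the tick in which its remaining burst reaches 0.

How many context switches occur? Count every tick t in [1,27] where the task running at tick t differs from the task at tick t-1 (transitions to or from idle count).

context switches = 23

t=0: vr[A=0] → run A
t=1: vr[A=1 F=1] → run A
t=2: vr[B=1 D=1 F=1] → run B
t=3: vr[B=2301/1277 C=1 D=1 E=1 F=1] → run C
t=4: vr[B=2301/1277 C=1359/335 D=1 E=1 F=1] → run D
t=5: vr[B=2301/1277 C=1359/335 D=3015/1991 E=1 F=1] → run E
t=6: vr[B=2301/1277 C=1359/335 D=3015/1991 E=775/263 F=1] → run F
t=7: vr[B=2301/1277 C=1359/335 D=3015/1991 E=775/263 F=1679/655] → run D
t=8: vr[B=2301/1277 C=1359/335 D=4039/1991 E=775/263 F=1679/655] → run B
t=9: vr[B=3325/1277 C=1359/335 D=4039/1991 E=775/263 F=1679/655] → run D
t=10: vr[B=3325/1277 C=1359/335 D=5063/1991 E=775/263 F=1679/655] → run D
t=11: vr[B=3325/1277 C=1359/335 D=6087/1991 E=775/263 F=1679/655] → run F
t=12: vr[B=3325/1277 C=1359/335 D=6087/1991 E=775/263 F=2703/655] → run B
t=13: vr[B=4349/1277 C=1359/335 D=6087/1991 E=775/263 F=2703/655] → run E
t=14: vr[B=4349/1277 C=1359/335 D=6087/1991 E=1287/263 F=2703/655] → run D
t=15: vr[B=4349/1277 C=1359/335 E=1287/263 F=2703/655] → run B
t=16: vr[C=1359/335 E=1287/263 F=2703/655] → run C
t=17: vr[C=2383/335 E=1287/263 F=2703/655] → run F
t=18: vr[C=2383/335 E=1287/263 F=3727/655] → run E
t=19: vr[C=2383/335 E=1799/263 F=3727/655] → run F
t=20: vr[C=2383/335 E=1799/263] → run E
t=21: vr[C=2383/335 E=2311/263] → run C
t=22: vr[C=3407/335 E=2311/263] → run E
t=23: vr[C=3407/335 E=2823/263] → run C
t=24: vr[E=2823/263] → run E
t=25: (idle)
t=26: (idle)
t=27: (idle)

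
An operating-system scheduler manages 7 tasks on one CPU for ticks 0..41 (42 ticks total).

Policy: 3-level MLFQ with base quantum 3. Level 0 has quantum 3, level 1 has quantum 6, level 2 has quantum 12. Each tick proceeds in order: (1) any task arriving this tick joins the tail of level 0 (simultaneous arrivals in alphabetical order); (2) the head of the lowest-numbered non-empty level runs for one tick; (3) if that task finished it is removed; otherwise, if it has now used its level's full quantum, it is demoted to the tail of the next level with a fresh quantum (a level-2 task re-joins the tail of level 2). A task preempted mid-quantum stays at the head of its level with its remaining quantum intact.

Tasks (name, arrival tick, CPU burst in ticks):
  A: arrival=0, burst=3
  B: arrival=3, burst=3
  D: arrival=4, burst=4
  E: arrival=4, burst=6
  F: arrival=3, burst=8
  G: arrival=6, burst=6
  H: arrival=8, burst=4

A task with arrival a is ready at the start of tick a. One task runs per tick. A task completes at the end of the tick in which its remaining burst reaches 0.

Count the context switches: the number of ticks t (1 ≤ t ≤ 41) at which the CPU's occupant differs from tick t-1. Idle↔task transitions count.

context switches = 12

t=0: L0/L1/L2 = A/-/- → run A
t=1: L0/L1/L2 = A/-/- → run A
t=2: L0/L1/L2 = A/-/- → run A
t=3: L0/L1/L2 = BF/-/- → run B
t=4: L0/L1/L2 = BFDE/-/- → run B
t=5: L0/L1/L2 = BFDE/-/- → run B
t=6: L0/L1/L2 = FDEG/-/- → run F
t=7: L0/L1/L2 = FDEG/-/- → run F
t=8: L0/L1/L2 = FDEGH/-/- → run F
t=9: L0/L1/L2 = DEGH/F/- → run D
t=10: L0/L1/L2 = DEGH/F/- → run D
t=11: L0/L1/L2 = DEGH/F/- → run D
t=12: L0/L1/L2 = EGH/FD/- → run E
t=13: L0/L1/L2 = EGH/FD/- → run E
t=14: L0/L1/L2 = EGH/FD/- → run E
t=15: L0/L1/L2 = GH/FDE/- → run G
t=16: L0/L1/L2 = GH/FDE/- → run G
t=17: L0/L1/L2 = GH/FDE/- → run G
t=18: L0/L1/L2 = H/FDEG/- → run H
t=19: L0/L1/L2 = H/FDEG/- → run H
t=20: L0/L1/L2 = H/FDEG/- → run H
t=21: L0/L1/L2 = -/FDEGH/- → run F
t=22: L0/L1/L2 = -/FDEGH/- → run F
t=23: L0/L1/L2 = -/FDEGH/- → run F
t=24: L0/L1/L2 = -/FDEGH/- → run F
t=25: L0/L1/L2 = -/FDEGH/- → run F
t=26: L0/L1/L2 = -/DEGH/- → run D
t=27: L0/L1/L2 = -/EGH/- → run E
t=28: L0/L1/L2 = -/EGH/- → run E
t=29: L0/L1/L2 = -/EGH/- → run E
t=30: L0/L1/L2 = -/GH/- → run G
t=31: L0/L1/L2 = -/GH/- → run G
t=32: L0/L1/L2 = -/GH/- → run G
t=33: L0/L1/L2 = -/H/- → run H
t=34: (idle)
t=35: (idle)
t=36: (idle)
t=37: (idle)
t=38: (idle)
t=39: (idle)
t=40: (idle)
t=41: (idle)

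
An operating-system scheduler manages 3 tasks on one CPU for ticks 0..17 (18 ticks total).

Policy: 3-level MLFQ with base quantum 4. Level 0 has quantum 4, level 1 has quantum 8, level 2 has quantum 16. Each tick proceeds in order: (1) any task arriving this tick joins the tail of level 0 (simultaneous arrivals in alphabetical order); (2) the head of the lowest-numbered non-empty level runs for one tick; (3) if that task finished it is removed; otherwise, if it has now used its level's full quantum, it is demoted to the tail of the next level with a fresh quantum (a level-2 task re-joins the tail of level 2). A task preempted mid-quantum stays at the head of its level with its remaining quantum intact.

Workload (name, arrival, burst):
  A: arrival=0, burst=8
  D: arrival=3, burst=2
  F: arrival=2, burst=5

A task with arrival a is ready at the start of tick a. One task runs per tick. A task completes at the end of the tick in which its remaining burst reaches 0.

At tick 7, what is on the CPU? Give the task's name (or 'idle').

running at tick 7 = F

t=0: L0/L1/L2 = A/-/- → run A
t=1: L0/L1/L2 = A/-/- → run A
t=2: L0/L1/L2 = AF/-/- → run A
t=3: L0/L1/L2 = AFD/-/- → run A
t=4: L0/L1/L2 = FD/A/- → run F
t=5: L0/L1/L2 = FD/A/- → run F
t=6: L0/L1/L2 = FD/A/- → run F
t=7: L0/L1/L2 = FD/A/- → run F
t=8: L0/L1/L2 = D/AF/- → run D
t=9: L0/L1/L2 = D/AF/- → run D
t=10: L0/L1/L2 = -/AF/- → run A
t=11: L0/L1/L2 = -/AF/- → run A
t=12: L0/L1/L2 = -/AF/- → run A
t=13: L0/L1/L2 = -/AF/- → run A
t=14: L0/L1/L2 = -/F/- → run F
t=15: (idle)
t=16: (idle)
t=17: (idle)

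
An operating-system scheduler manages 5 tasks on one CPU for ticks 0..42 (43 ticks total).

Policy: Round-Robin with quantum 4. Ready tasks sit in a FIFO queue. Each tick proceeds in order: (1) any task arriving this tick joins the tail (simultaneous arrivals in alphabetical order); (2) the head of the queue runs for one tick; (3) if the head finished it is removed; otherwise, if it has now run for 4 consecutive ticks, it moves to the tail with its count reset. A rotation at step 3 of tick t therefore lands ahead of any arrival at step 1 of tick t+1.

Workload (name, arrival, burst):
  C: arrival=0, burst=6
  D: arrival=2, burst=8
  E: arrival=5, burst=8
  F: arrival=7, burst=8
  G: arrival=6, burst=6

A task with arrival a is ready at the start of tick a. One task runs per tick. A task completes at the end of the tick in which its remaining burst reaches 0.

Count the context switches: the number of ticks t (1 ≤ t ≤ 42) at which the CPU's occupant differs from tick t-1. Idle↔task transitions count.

t=0: queue=[C] q_used=0 → run C
t=1: queue=[C] q_used=1 → run C
t=2: queue=[C,D] q_used=2 → run C
t=3: queue=[C,D] q_used=3 → run C
t=4: queue=[D,C] q_used=0 → run D
t=5: queue=[D,C,E] q_used=1 → run D
t=6: queue=[D,C,E,G] q_used=2 → run D
t=7: queue=[D,C,E,G,F] q_used=3 → run D
t=8: queue=[C,E,G,F,D] q_used=0 → run C
t=9: queue=[C,E,G,F,D] q_used=1 → run C
t=10: queue=[E,G,F,D] q_used=0 → run E
t=11: queue=[E,G,F,D] q_used=1 → run E
t=12: queue=[E,G,F,D] q_used=2 → run E
t=13: queue=[E,G,F,D] q_used=3 → run E
t=14: queue=[G,F,D,E] q_used=0 → run G
t=15: queue=[G,F,D,E] q_used=1 → run G
t=16: queue=[G,F,D,E] q_used=2 → run G
t=17: queue=[G,F,D,E] q_used=3 → run G
t=18: queue=[F,D,E,G] q_used=0 → run F
t=19: queue=[F,D,E,G] q_used=1 → run F
t=20: queue=[F,D,E,G] q_used=2 → run F
t=21: queue=[F,D,E,G] q_used=3 → run F
t=22: queue=[D,E,G,F] q_used=0 → run D
t=23: queue=[D,E,G,F] q_used=1 → run D
t=24: queue=[D,E,G,F] q_used=2 → run D
t=25: queue=[D,E,G,F] q_used=3 → run D
t=26: queue=[E,G,F] q_used=0 → run E
t=27: queue=[E,G,F] q_used=1 → run E
t=28: queue=[E,G,F] q_used=2 → run E
t=29: queue=[E,G,F] q_used=3 → run E
t=30: queue=[G,F] q_used=0 → run G
t=31: queue=[G,F] q_used=1 → run G
t=32: queue=[F] q_used=0 → run F
t=33: queue=[F] q_used=1 → run F
t=34: queue=[F] q_used=2 → run F
t=35: queue=[F] q_used=3 → run F
t=36: (idle)
t=37: (idle)
t=38: (idle)
t=39: (idle)
t=40: (idle)
t=41: (idle)
t=42: (idle)

context switches = 10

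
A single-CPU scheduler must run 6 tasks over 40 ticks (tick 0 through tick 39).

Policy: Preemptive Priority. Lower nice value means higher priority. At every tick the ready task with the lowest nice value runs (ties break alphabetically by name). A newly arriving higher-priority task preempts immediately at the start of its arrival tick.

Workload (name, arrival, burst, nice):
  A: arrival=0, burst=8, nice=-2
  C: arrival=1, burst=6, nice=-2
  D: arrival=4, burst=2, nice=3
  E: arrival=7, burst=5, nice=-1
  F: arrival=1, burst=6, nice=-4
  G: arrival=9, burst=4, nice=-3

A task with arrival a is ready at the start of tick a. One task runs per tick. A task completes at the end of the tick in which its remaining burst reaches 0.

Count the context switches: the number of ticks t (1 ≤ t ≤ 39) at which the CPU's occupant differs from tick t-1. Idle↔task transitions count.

t=0: ready={A} → run A
t=1: ready={A,C,F} → run F
t=2: ready={A,C,F} → run F
t=3: ready={A,C,F} → run F
t=4: ready={A,C,D,F} → run F
t=5: ready={A,C,D,F} → run F
t=6: ready={A,C,D,F} → run F
t=7: ready={A,C,D,E} → run A
t=8: ready={A,C,D,E} → run A
t=9: ready={A,C,D,E,G} → run G
t=10: ready={A,C,D,E,G} → run G
t=11: ready={A,C,D,E,G} → run G
t=12: ready={A,C,D,E,G} → run G
t=13: ready={A,C,D,E} → run A
t=14: ready={A,C,D,E} → run A
t=15: ready={A,C,D,E} → run A
t=16: ready={A,C,D,E} → run A
t=17: ready={A,C,D,E} → run A
t=18: ready={C,D,E} → run C
t=19: ready={C,D,E} → run C
t=20: ready={C,D,E} → run C
t=21: ready={C,D,E} → run C
t=22: ready={C,D,E} → run C
t=23: ready={C,D,E} → run C
t=24: ready={D,E} → run E
t=25: ready={D,E} → run E
t=26: ready={D,E} → run E
t=27: ready={D,E} → run E
t=28: ready={D,E} → run E
t=29: ready={D} → run D
t=30: ready={D} → run D
t=31: (idle)
t=32: (idle)
t=33: (idle)
t=34: (idle)
t=35: (idle)
t=36: (idle)
t=37: (idle)
t=38: (idle)
t=39: (idle)

context switches = 8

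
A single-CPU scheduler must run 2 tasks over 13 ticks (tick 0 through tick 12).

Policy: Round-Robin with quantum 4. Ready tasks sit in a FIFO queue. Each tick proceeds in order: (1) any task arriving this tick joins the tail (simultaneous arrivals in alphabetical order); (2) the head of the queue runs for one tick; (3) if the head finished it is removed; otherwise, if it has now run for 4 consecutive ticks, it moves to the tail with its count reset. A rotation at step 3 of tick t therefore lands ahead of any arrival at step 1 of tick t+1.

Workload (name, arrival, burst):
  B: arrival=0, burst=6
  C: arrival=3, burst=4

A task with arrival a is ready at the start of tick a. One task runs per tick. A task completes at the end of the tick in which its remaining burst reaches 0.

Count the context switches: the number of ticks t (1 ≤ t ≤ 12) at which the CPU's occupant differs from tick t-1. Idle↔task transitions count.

t=0: queue=[B] q_used=0 → run B
t=1: queue=[B] q_used=1 → run B
t=2: queue=[B] q_used=2 → run B
t=3: queue=[B,C] q_used=3 → run B
t=4: queue=[C,B] q_used=0 → run C
t=5: queue=[C,B] q_used=1 → run C
t=6: queue=[C,B] q_used=2 → run C
t=7: queue=[C,B] q_used=3 → run C
t=8: queue=[B] q_used=0 → run B
t=9: queue=[B] q_used=1 → run B
t=10: (idle)
t=11: (idle)
t=12: (idle)

context switches = 3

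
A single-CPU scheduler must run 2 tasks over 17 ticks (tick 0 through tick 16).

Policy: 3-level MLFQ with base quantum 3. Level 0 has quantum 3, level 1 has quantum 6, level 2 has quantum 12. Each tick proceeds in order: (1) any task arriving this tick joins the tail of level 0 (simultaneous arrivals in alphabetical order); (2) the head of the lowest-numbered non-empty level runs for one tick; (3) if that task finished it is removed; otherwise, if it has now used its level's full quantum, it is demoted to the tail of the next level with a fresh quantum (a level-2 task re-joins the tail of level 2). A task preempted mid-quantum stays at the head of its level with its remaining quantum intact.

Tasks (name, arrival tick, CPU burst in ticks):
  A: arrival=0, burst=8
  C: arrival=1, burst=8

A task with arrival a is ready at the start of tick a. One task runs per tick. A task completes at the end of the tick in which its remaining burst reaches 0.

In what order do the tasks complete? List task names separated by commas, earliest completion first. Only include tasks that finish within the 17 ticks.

t=0: L0/L1/L2 = A/-/- → run A
t=1: L0/L1/L2 = AC/-/- → run A
t=2: L0/L1/L2 = AC/-/- → run A
t=3: L0/L1/L2 = C/A/- → run C
t=4: L0/L1/L2 = C/A/- → run C
t=5: L0/L1/L2 = C/A/- → run C
t=6: L0/L1/L2 = -/AC/- → run A
t=7: L0/L1/L2 = -/AC/- → run A
t=8: L0/L1/L2 = -/AC/- → run A
t=9: L0/L1/L2 = -/AC/- → run A
t=10: L0/L1/L2 = -/AC/- → run A
t=11: L0/L1/L2 = -/C/- → run C
t=12: L0/L1/L2 = -/C/- → run C
t=13: L0/L1/L2 = -/C/- → run C
t=14: L0/L1/L2 = -/C/- → run C
t=15: L0/L1/L2 = -/C/- → run C
t=16: (idle)

completion order = A, C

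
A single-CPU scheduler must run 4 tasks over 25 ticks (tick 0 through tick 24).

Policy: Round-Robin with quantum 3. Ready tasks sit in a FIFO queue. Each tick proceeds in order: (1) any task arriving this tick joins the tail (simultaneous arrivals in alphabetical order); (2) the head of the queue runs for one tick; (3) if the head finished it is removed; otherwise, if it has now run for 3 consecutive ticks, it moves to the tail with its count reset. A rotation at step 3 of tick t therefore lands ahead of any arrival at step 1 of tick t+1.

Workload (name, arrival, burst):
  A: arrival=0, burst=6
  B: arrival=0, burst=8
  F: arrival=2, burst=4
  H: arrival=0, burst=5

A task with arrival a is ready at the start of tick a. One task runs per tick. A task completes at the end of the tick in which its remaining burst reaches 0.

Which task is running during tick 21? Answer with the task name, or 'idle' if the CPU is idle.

running at tick 21 = B

t=0: queue=[A,B,H] q_used=0 → run A
t=1: queue=[A,B,H] q_used=1 → run A
t=2: queue=[A,B,H,F] q_used=2 → run A
t=3: queue=[B,H,F,A] q_used=0 → run B
t=4: queue=[B,H,F,A] q_used=1 → run B
t=5: queue=[B,H,F,A] q_used=2 → run B
t=6: queue=[H,F,A,B] q_used=0 → run H
t=7: queue=[H,F,A,B] q_used=1 → run H
t=8: queue=[H,F,A,B] q_used=2 → run H
t=9: queue=[F,A,B,H] q_used=0 → run F
t=10: queue=[F,A,B,H] q_used=1 → run F
t=11: queue=[F,A,B,H] q_used=2 → run F
t=12: queue=[A,B,H,F] q_used=0 → run A
t=13: queue=[A,B,H,F] q_used=1 → run A
t=14: queue=[A,B,H,F] q_used=2 → run A
t=15: queue=[B,H,F] q_used=0 → run B
t=16: queue=[B,H,F] q_used=1 → run B
t=17: queue=[B,H,F] q_used=2 → run B
t=18: queue=[H,F,B] q_used=0 → run H
t=19: queue=[H,F,B] q_used=1 → run H
t=20: queue=[F,B] q_used=0 → run F
t=21: queue=[B] q_used=0 → run B
t=22: queue=[B] q_used=1 → run B
t=23: (idle)
t=24: (idle)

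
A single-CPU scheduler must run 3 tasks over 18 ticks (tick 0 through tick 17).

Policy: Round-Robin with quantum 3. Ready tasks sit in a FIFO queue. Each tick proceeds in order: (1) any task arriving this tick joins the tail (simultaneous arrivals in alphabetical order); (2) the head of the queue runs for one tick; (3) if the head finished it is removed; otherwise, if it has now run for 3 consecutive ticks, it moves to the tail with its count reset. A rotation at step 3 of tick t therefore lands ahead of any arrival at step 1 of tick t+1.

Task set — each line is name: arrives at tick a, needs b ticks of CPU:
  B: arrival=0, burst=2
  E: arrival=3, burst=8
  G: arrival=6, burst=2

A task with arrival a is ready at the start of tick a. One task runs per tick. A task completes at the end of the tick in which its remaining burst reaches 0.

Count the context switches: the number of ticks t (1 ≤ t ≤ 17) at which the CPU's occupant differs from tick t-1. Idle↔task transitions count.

t=0: queue=[B] q_used=0 → run B
t=1: queue=[B] q_used=1 → run B
t=2: (idle)
t=3: queue=[E] q_used=0 → run E
t=4: queue=[E] q_used=1 → run E
t=5: queue=[E] q_used=2 → run E
t=6: queue=[E,G] q_used=0 → run E
t=7: queue=[E,G] q_used=1 → run E
t=8: queue=[E,G] q_used=2 → run E
t=9: queue=[G,E] q_used=0 → run G
t=10: queue=[G,E] q_used=1 → run G
t=11: queue=[E] q_used=0 → run E
t=12: queue=[E] q_used=1 → run E
t=13: (idle)
t=14: (idle)
t=15: (idle)
t=16: (idle)
t=17: (idle)

context switches = 5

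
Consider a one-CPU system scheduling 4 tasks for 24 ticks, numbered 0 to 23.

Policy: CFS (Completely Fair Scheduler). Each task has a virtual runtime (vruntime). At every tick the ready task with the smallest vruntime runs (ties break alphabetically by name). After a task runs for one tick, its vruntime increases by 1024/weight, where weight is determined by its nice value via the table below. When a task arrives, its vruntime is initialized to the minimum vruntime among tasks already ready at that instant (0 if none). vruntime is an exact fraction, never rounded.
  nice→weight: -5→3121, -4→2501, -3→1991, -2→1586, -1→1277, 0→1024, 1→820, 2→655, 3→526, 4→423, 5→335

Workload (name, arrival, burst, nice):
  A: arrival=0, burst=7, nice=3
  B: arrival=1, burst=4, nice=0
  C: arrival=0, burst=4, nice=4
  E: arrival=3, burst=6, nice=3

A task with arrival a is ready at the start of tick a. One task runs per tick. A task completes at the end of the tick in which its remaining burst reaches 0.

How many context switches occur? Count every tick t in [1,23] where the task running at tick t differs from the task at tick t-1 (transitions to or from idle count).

context switches = 21

t=0: vr[A=0 C=0] → run A
t=1: vr[A=512/263 B=0 C=0] → run B
t=2: vr[A=512/263 B=1 C=0] → run C
t=3: vr[A=512/263 B=1 C=1024/423 E=1] → run B
t=4: vr[A=512/263 B=2 C=1024/423 E=1] → run E
t=5: vr[A=512/263 B=2 C=1024/423 E=775/263] → run A
t=6: vr[A=1024/263 B=2 C=1024/423 E=775/263] → run B
t=7: vr[A=1024/263 B=3 C=1024/423 E=775/263] → run C
t=8: vr[A=1024/263 B=3 C=2048/423 E=775/263] → run E
t=9: vr[A=1024/263 B=3 C=2048/423 E=1287/263] → run B
t=10: vr[A=1024/263 C=2048/423 E=1287/263] → run A
t=11: vr[A=1536/263 C=2048/423 E=1287/263] → run C
t=12: vr[A=1536/263 C=1024/141 E=1287/263] → run E
t=13: vr[A=1536/263 C=1024/141 E=1799/263] → run A
t=14: vr[A=2048/263 C=1024/141 E=1799/263] → run E
t=15: vr[A=2048/263 C=1024/141 E=2311/263] → run C
t=16: vr[A=2048/263 E=2311/263] → run A
t=17: vr[A=2560/263 E=2311/263] → run E
t=18: vr[A=2560/263 E=2823/263] → run A
t=19: vr[A=3072/263 E=2823/263] → run E
t=20: vr[A=3072/263] → run A
t=21: (idle)
t=22: (idle)
t=23: (idle)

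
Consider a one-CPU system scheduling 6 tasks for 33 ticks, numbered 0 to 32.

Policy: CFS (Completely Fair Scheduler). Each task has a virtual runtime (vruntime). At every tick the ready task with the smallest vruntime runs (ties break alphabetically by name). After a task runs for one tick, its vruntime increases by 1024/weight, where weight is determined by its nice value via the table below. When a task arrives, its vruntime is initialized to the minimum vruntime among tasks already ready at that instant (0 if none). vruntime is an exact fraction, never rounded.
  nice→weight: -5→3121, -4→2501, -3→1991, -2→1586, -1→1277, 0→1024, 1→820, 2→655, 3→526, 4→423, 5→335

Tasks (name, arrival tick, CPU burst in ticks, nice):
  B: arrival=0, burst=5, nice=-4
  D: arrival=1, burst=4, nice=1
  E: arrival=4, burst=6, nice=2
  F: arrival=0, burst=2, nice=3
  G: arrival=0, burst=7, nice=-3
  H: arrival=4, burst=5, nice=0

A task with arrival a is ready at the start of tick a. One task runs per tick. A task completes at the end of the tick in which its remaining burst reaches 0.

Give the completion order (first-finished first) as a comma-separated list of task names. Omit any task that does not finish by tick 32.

completion order = B, F, G, D, H, E

t=0: vr[B=0 F=0 G=0] → run B
t=1: vr[B=1024/2501 D=0 F=0 G=0] → run D
t=2: vr[B=1024/2501 D=256/205 F=0 G=0] → run F
t=3: vr[B=1024/2501 D=256/205 F=512/263 G=0] → run G
t=4: vr[B=1024/2501 D=256/205 E=1024/2501 F=512/263 G=1024/1991 H=1024/2501] → run B
t=5: vr[B=2048/2501 D=256/205 E=1024/2501 F=512/263 G=1024/1991 H=1024/2501] → run E
t=6: vr[B=2048/2501 D=256/205 E=3231744/1638155 F=512/263 G=1024/1991 H=1024/2501] → run H
t=7: vr[B=2048/2501 D=256/205 E=3231744/1638155 F=512/263 G=1024/1991 H=3525/2501] → run G
t=8: vr[B=2048/2501 D=256/205 E=3231744/1638155 F=512/263 G=2048/1991 H=3525/2501] → run B
t=9: vr[B=3072/2501 D=256/205 E=3231744/1638155 F=512/263 G=2048/1991 H=3525/2501] → run G
t=10: vr[B=3072/2501 D=256/205 E=3231744/1638155 F=512/263 G=3072/1991 H=3525/2501] → run B
t=11: vr[B=4096/2501 D=256/205 E=3231744/1638155 F=512/263 G=3072/1991 H=3525/2501] → run D
t=12: vr[B=4096/2501 D=512/205 E=3231744/1638155 F=512/263 G=3072/1991 H=3525/2501] → run H
t=13: vr[B=4096/2501 D=512/205 E=3231744/1638155 F=512/263 G=3072/1991 H=6026/2501] → run G
t=14: vr[B=4096/2501 D=512/205 E=3231744/1638155 F=512/263 G=4096/1991 H=6026/2501] → run B
t=15: vr[D=512/205 E=3231744/1638155 F=512/263 G=4096/1991 H=6026/2501] → run F
t=16: vr[D=512/205 E=3231744/1638155 G=4096/1991 H=6026/2501] → run E
t=17: vr[D=512/205 E=5792768/1638155 G=4096/1991 H=6026/2501] → run G
t=18: vr[D=512/205 E=5792768/1638155 G=5120/1991 H=6026/2501] → run H
t=19: vr[D=512/205 E=5792768/1638155 G=5120/1991 H=8527/2501] → run D
t=20: vr[D=768/205 E=5792768/1638155 G=5120/1991 H=8527/2501] → run G
t=21: vr[D=768/205 E=5792768/1638155 G=6144/1991 H=8527/2501] → run G
t=22: vr[D=768/205 E=5792768/1638155 H=8527/2501] → run H
t=23: vr[D=768/205 E=5792768/1638155 H=11028/2501] → run E
t=24: vr[D=768/205 E=8353792/1638155 H=11028/2501] → run D
t=25: vr[E=8353792/1638155 H=11028/2501] → run H
t=26: vr[E=8353792/1638155] → run E
t=27: vr[E=10914816/1638155] → run E
t=28: vr[E=2695168/327631] → run E
t=29: (idle)
t=30: (idle)
t=31: (idle)
t=32: (idle)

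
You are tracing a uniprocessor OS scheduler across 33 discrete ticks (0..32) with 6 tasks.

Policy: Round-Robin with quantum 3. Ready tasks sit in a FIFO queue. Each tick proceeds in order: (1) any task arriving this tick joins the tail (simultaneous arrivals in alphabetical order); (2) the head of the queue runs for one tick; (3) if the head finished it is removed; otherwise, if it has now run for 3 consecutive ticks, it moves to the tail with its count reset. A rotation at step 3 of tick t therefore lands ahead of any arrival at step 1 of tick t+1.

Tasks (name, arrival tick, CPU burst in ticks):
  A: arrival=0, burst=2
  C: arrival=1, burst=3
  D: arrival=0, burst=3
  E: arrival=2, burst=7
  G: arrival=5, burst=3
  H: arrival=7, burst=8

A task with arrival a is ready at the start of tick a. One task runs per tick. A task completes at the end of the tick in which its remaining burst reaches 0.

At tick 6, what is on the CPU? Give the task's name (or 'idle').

running at tick 6 = C

t=0: queue=[A,D] q_used=0 → run A
t=1: queue=[A,D,C] q_used=1 → run A
t=2: queue=[D,C,E] q_used=0 → run D
t=3: queue=[D,C,E] q_used=1 → run D
t=4: queue=[D,C,E] q_used=2 → run D
t=5: queue=[C,E,G] q_used=0 → run C
t=6: queue=[C,E,G] q_used=1 → run C
t=7: queue=[C,E,G,H] q_used=2 → run C
t=8: queue=[E,G,H] q_used=0 → run E
t=9: queue=[E,G,H] q_used=1 → run E
t=10: queue=[E,G,H] q_used=2 → run E
t=11: queue=[G,H,E] q_used=0 → run G
t=12: queue=[G,H,E] q_used=1 → run G
t=13: queue=[G,H,E] q_used=2 → run G
t=14: queue=[H,E] q_used=0 → run H
t=15: queue=[H,E] q_used=1 → run H
t=16: queue=[H,E] q_used=2 → run H
t=17: queue=[E,H] q_used=0 → run E
t=18: queue=[E,H] q_used=1 → run E
t=19: queue=[E,H] q_used=2 → run E
t=20: queue=[H,E] q_used=0 → run H
t=21: queue=[H,E] q_used=1 → run H
t=22: queue=[H,E] q_used=2 → run H
t=23: queue=[E,H] q_used=0 → run E
t=24: queue=[H] q_used=0 → run H
t=25: queue=[H] q_used=1 → run H
t=26: (idle)
t=27: (idle)
t=28: (idle)
t=29: (idle)
t=30: (idle)
t=31: (idle)
t=32: (idle)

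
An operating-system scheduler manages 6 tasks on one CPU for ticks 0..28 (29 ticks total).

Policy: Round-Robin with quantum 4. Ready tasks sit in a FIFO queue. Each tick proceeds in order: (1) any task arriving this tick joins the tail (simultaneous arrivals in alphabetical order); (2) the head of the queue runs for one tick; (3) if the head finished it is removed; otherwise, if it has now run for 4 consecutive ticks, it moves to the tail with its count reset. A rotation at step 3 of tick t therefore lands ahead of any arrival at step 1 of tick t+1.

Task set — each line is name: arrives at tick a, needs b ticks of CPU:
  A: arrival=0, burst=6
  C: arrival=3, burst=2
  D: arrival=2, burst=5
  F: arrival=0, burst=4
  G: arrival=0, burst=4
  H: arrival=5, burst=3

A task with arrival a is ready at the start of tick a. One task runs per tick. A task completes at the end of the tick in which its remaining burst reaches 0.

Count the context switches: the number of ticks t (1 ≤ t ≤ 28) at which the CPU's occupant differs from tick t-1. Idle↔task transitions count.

t=0: queue=[A,F,G] q_used=0 → run A
t=1: queue=[A,F,G] q_used=1 → run A
t=2: queue=[A,F,G,D] q_used=2 → run A
t=3: queue=[A,F,G,D,C] q_used=3 → run A
t=4: queue=[F,G,D,C,A] q_used=0 → run F
t=5: queue=[F,G,D,C,A,H] q_used=1 → run F
t=6: queue=[F,G,D,C,A,H] q_used=2 → run F
t=7: queue=[F,G,D,C,A,H] q_used=3 → run F
t=8: queue=[G,D,C,A,H] q_used=0 → run G
t=9: queue=[G,D,C,A,H] q_used=1 → run G
t=10: queue=[G,D,C,A,H] q_used=2 → run G
t=11: queue=[G,D,C,A,H] q_used=3 → run G
t=12: queue=[D,C,A,H] q_used=0 → run D
t=13: queue=[D,C,A,H] q_used=1 → run D
t=14: queue=[D,C,A,H] q_used=2 → run D
t=15: queue=[D,C,A,H] q_used=3 → run D
t=16: queue=[C,A,H,D] q_used=0 → run C
t=17: queue=[C,A,H,D] q_used=1 → run C
t=18: queue=[A,H,D] q_used=0 → run A
t=19: queue=[A,H,D] q_used=1 → run A
t=20: queue=[H,D] q_used=0 → run H
t=21: queue=[H,D] q_used=1 → run H
t=22: queue=[H,D] q_used=2 → run H
t=23: queue=[D] q_used=0 → run D
t=24: (idle)
t=25: (idle)
t=26: (idle)
t=27: (idle)
t=28: (idle)

context switches = 8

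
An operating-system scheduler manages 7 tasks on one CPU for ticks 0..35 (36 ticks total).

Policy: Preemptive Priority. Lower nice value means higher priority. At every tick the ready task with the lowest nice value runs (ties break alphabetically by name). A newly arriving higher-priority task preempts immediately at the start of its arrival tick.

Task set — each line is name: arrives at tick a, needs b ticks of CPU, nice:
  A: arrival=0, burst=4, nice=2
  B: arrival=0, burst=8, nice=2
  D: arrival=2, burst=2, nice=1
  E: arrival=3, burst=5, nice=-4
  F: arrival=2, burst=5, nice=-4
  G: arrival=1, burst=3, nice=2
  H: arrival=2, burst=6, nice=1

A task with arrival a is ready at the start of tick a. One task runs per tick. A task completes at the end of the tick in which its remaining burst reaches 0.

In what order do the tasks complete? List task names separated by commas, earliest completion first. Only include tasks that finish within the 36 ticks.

completion order = E, F, D, H, A, B, G

t=0: ready={A,B} → run A
t=1: ready={A,B,G} → run A
t=2: ready={A,B,D,F,G,H} → run F
t=3: ready={A,B,D,E,F,G,H} → run E
t=4: ready={A,B,D,E,F,G,H} → run E
t=5: ready={A,B,D,E,F,G,H} → run E
t=6: ready={A,B,D,E,F,G,H} → run E
t=7: ready={A,B,D,E,F,G,H} → run E
t=8: ready={A,B,D,F,G,H} → run F
t=9: ready={A,B,D,F,G,H} → run F
t=10: ready={A,B,D,F,G,H} → run F
t=11: ready={A,B,D,F,G,H} → run F
t=12: ready={A,B,D,G,H} → run D
t=13: ready={A,B,D,G,H} → run D
t=14: ready={A,B,G,H} → run H
t=15: ready={A,B,G,H} → run H
t=16: ready={A,B,G,H} → run H
t=17: ready={A,B,G,H} → run H
t=18: ready={A,B,G,H} → run H
t=19: ready={A,B,G,H} → run H
t=20: ready={A,B,G} → run A
t=21: ready={A,B,G} → run A
t=22: ready={B,G} → run B
t=23: ready={B,G} → run B
t=24: ready={B,G} → run B
t=25: ready={B,G} → run B
t=26: ready={B,G} → run B
t=27: ready={B,G} → run B
t=28: ready={B,G} → run B
t=29: ready={B,G} → run B
t=30: ready={G} → run G
t=31: ready={G} → run G
t=32: ready={G} → run G
t=33: (idle)
t=34: (idle)
t=35: (idle)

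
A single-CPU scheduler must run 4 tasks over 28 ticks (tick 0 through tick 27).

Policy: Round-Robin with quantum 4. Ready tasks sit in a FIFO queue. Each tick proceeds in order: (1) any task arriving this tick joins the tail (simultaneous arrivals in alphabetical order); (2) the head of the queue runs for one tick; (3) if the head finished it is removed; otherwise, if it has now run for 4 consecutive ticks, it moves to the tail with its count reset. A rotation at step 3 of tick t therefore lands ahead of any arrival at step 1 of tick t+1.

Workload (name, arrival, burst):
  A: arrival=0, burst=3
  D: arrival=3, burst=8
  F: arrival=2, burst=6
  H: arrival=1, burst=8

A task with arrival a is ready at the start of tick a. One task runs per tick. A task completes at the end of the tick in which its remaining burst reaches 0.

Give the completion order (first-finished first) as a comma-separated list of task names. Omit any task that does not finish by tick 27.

t=0: queue=[A] q_used=0 → run A
t=1: queue=[A,H] q_used=1 → run A
t=2: queue=[A,H,F] q_used=2 → run A
t=3: queue=[H,F,D] q_used=0 → run H
t=4: queue=[H,F,D] q_used=1 → run H
t=5: queue=[H,F,D] q_used=2 → run H
t=6: queue=[H,F,D] q_used=3 → run H
t=7: queue=[F,D,H] q_used=0 → run F
t=8: queue=[F,D,H] q_used=1 → run F
t=9: queue=[F,D,H] q_used=2 → run F
t=10: queue=[F,D,H] q_used=3 → run F
t=11: queue=[D,H,F] q_used=0 → run D
t=12: queue=[D,H,F] q_used=1 → run D
t=13: queue=[D,H,F] q_used=2 → run D
t=14: queue=[D,H,F] q_used=3 → run D
t=15: queue=[H,F,D] q_used=0 → run H
t=16: queue=[H,F,D] q_used=1 → run H
t=17: queue=[H,F,D] q_used=2 → run H
t=18: queue=[H,F,D] q_used=3 → run H
t=19: queue=[F,D] q_used=0 → run F
t=20: queue=[F,D] q_used=1 → run F
t=21: queue=[D] q_used=0 → run D
t=22: queue=[D] q_used=1 → run D
t=23: queue=[D] q_used=2 → run D
t=24: queue=[D] q_used=3 → run D
t=25: (idle)
t=26: (idle)
t=27: (idle)

completion order = A, H, F, D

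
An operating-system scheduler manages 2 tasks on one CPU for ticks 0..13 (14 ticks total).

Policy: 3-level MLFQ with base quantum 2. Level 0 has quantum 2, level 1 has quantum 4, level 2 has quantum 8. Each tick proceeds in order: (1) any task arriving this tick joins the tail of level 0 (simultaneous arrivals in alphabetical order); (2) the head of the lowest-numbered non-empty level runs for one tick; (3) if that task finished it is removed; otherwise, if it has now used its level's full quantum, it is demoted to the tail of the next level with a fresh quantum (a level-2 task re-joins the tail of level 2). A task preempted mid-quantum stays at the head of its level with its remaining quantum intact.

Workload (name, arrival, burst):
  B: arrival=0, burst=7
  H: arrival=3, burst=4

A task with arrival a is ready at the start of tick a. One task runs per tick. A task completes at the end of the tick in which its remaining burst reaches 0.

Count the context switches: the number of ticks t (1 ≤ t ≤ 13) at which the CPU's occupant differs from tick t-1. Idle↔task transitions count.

t=0: L0/L1/L2 = B/-/- → run B
t=1: L0/L1/L2 = B/-/- → run B
t=2: L0/L1/L2 = -/B/- → run B
t=3: L0/L1/L2 = H/B/- → run H
t=4: L0/L1/L2 = H/B/- → run H
t=5: L0/L1/L2 = -/BH/- → run B
t=6: L0/L1/L2 = -/BH/- → run B
t=7: L0/L1/L2 = -/BH/- → run B
t=8: L0/L1/L2 = -/H/B → run H
t=9: L0/L1/L2 = -/H/B → run H
t=10: L0/L1/L2 = -/-/B → run B
t=11: (idle)
t=12: (idle)
t=13: (idle)

context switches = 5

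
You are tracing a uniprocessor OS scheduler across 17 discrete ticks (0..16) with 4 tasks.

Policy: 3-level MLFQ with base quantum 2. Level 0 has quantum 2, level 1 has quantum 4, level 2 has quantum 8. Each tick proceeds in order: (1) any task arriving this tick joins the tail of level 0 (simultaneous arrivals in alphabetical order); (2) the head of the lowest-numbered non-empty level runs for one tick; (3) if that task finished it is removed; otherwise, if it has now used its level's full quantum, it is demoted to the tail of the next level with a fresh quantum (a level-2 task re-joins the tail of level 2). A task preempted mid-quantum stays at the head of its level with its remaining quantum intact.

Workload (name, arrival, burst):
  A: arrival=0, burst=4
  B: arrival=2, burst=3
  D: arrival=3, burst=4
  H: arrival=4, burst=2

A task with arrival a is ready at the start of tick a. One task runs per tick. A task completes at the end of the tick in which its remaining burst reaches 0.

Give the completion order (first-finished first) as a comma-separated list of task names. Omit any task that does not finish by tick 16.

completion order = H, A, B, D

t=0: L0/L1/L2 = A/-/- → run A
t=1: L0/L1/L2 = A/-/- → run A
t=2: L0/L1/L2 = B/A/- → run B
t=3: L0/L1/L2 = BD/A/- → run B
t=4: L0/L1/L2 = DH/AB/- → run D
t=5: L0/L1/L2 = DH/AB/- → run D
t=6: L0/L1/L2 = H/ABD/- → run H
t=7: L0/L1/L2 = H/ABD/- → run H
t=8: L0/L1/L2 = -/ABD/- → run A
t=9: L0/L1/L2 = -/ABD/- → run A
t=10: L0/L1/L2 = -/BD/- → run B
t=11: L0/L1/L2 = -/D/- → run D
t=12: L0/L1/L2 = -/D/- → run D
t=13: (idle)
t=14: (idle)
t=15: (idle)
t=16: (idle)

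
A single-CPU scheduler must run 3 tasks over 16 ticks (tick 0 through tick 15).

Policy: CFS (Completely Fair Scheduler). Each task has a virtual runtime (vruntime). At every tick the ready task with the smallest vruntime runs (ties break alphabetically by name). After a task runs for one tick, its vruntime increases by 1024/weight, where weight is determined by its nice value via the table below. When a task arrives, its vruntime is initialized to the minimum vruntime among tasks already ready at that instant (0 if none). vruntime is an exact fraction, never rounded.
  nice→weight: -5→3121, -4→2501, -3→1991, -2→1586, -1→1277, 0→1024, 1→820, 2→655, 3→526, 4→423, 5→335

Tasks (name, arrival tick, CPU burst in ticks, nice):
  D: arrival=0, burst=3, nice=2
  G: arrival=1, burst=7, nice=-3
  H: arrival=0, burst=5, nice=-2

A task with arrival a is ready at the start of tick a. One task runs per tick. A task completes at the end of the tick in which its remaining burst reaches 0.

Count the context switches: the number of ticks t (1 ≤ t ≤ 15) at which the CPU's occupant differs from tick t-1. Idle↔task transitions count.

context switches = 14

t=0: vr[D=0 H=0] → run D
t=1: vr[D=1024/655 G=0 H=0] → run G
t=2: vr[D=1024/655 G=1024/1991 H=0] → run H
t=3: vr[D=1024/655 G=1024/1991 H=512/793] → run G
t=4: vr[D=1024/655 G=2048/1991 H=512/793] → run H
t=5: vr[D=1024/655 G=2048/1991 H=1024/793] → run G
t=6: vr[D=1024/655 G=3072/1991 H=1024/793] → run H
t=7: vr[D=1024/655 G=3072/1991 H=1536/793] → run G
t=8: vr[D=1024/655 G=4096/1991 H=1536/793] → run D
t=9: vr[D=2048/655 G=4096/1991 H=1536/793] → run H
t=10: vr[D=2048/655 G=4096/1991 H=2048/793] → run G
t=11: vr[D=2048/655 G=5120/1991 H=2048/793] → run G
t=12: vr[D=2048/655 G=6144/1991 H=2048/793] → run H
t=13: vr[D=2048/655 G=6144/1991] → run G
t=14: vr[D=2048/655] → run D
t=15: (idle)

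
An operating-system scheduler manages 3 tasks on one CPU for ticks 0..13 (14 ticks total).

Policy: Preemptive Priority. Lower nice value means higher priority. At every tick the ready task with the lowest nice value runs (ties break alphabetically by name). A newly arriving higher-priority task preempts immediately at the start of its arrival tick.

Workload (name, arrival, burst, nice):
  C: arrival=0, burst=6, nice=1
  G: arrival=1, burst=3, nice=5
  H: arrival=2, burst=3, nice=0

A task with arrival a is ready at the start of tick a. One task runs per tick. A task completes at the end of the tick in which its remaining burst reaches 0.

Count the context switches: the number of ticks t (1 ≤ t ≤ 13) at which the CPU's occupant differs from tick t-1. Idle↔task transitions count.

context switches = 4

t=0: ready={C} → run C
t=1: ready={C,G} → run C
t=2: ready={C,G,H} → run H
t=3: ready={C,G,H} → run H
t=4: ready={C,G,H} → run H
t=5: ready={C,G} → run C
t=6: ready={C,G} → run C
t=7: ready={C,G} → run C
t=8: ready={C,G} → run C
t=9: ready={G} → run G
t=10: ready={G} → run G
t=11: ready={G} → run G
t=12: (idle)
t=13: (idle)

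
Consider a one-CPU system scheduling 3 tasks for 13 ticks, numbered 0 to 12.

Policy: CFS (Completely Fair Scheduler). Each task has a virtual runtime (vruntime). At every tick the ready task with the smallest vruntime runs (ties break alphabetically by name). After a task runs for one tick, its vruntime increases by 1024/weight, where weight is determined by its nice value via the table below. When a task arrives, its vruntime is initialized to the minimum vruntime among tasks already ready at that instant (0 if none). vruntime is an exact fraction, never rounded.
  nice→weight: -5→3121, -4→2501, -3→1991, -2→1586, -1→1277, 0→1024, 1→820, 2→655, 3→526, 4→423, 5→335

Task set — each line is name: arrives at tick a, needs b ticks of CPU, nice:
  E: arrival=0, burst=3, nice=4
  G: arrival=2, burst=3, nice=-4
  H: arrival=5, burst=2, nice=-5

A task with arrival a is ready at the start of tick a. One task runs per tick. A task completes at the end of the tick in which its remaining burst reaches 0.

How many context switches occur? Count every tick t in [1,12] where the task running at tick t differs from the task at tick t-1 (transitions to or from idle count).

t=0: vr[E=0] → run E
t=1: vr[E=1024/423] → run E
t=2: vr[E=2048/423 G=2048/423] → run E
t=3: vr[G=2048/423] → run G
t=4: vr[G=5555200/1057923] → run G
t=5: vr[G=5988352/1057923 H=5988352/1057923] → run G
t=6: vr[H=5988352/1057923] → run H
t=7: vr[H=19772959744/3301777683] → run H
t=8: (idle)
t=9: (idle)
t=10: (idle)
t=11: (idle)
t=12: (idle)

context switches = 3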